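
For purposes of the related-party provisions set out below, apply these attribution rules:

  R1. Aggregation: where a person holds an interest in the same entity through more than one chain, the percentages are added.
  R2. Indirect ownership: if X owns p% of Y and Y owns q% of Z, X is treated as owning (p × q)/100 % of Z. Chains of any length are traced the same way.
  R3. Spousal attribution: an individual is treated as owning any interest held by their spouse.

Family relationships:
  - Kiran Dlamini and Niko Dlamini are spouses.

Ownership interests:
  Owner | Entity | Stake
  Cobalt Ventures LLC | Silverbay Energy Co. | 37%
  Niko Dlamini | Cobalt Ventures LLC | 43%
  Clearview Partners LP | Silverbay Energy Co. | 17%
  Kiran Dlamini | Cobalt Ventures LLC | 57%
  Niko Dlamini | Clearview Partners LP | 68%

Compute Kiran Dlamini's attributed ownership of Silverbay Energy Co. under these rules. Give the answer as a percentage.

By spousal attribution (R3), Kiran Dlamini is treated as also owning Niko Dlamini's interest in Cobalt Ventures LLC, giving 57% + 43% = 100%.
By spousal attribution (R3), Kiran Dlamini is treated as owning Niko Dlamini's 68% interest in Clearview Partners LP.
Chain via Cobalt Ventures LLC (R2): 100% × 37% = 37% of Silverbay Energy Co.
Chain via Clearview Partners LP (R2): 68% × 17% = 11.56% of Silverbay Energy Co.
Aggregating (R1): 37% + 11.56% = 48.56%.

48.56%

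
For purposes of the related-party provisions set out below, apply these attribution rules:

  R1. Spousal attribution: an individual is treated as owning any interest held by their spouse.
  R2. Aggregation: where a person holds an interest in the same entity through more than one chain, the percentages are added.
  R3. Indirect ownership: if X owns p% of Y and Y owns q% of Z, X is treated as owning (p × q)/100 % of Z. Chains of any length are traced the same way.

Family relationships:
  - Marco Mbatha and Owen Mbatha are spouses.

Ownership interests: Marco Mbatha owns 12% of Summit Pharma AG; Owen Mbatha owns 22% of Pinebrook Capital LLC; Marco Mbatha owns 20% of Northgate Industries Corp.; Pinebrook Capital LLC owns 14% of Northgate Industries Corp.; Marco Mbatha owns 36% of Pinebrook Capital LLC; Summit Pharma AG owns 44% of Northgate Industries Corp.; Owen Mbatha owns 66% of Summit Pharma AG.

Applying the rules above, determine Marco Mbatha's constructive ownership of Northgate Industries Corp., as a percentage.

62.44%

By spousal attribution (R1), Marco Mbatha is treated as also owning Owen Mbatha's interest in Pinebrook Capital LLC, giving 36% + 22% = 58%.
By spousal attribution (R1), Marco Mbatha is treated as also owning Owen Mbatha's interest in Summit Pharma AG, giving 12% + 66% = 78%.
Chain via Pinebrook Capital LLC (R3): 58% × 14% = 8.12% of Northgate Industries Corp.
Chain via Summit Pharma AG (R3): 78% × 44% = 34.32% of Northgate Industries Corp.
Direct interest in Northgate Industries Corp: 20%.
Aggregating (R2): 8.12% + 34.32% + 20% = 62.44%.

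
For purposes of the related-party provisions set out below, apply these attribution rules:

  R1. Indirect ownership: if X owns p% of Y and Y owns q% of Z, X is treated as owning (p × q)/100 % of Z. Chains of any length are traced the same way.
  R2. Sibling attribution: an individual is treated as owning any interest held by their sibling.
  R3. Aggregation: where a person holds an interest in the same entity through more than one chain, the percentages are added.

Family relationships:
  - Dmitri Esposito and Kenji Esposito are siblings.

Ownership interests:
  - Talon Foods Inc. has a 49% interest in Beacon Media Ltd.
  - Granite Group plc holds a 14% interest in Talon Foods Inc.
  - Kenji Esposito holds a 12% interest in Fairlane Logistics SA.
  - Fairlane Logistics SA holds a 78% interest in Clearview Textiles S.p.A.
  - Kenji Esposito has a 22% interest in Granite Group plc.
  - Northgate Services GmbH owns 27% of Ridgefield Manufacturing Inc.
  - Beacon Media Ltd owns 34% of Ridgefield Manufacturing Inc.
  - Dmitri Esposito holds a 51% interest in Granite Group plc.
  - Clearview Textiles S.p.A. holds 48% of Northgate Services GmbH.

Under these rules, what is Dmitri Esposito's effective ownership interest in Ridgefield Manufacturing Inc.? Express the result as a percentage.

By sibling attribution (R2), Dmitri Esposito is treated as also owning Kenji Esposito's interest in Granite Group plc, giving 51% + 22% = 73%.
By sibling attribution (R2), Dmitri Esposito is treated as owning Kenji Esposito's 12% interest in Fairlane Logistics SA.
Chain via Granite Group plc → Talon Foods Inc. → Beacon Media Ltd (R1): 73% × 14% × 49% × 34% = 1.702652% of Ridgefield Manufacturing Inc.
Chain via Fairlane Logistics SA → Clearview Textiles S.p.A. → Northgate Services GmbH (R1): 12% × 78% × 48% × 27% = 1.213056% of Ridgefield Manufacturing Inc.
Aggregating (R3): 1.702652% + 1.213056% = 2.915708%.

2.915708%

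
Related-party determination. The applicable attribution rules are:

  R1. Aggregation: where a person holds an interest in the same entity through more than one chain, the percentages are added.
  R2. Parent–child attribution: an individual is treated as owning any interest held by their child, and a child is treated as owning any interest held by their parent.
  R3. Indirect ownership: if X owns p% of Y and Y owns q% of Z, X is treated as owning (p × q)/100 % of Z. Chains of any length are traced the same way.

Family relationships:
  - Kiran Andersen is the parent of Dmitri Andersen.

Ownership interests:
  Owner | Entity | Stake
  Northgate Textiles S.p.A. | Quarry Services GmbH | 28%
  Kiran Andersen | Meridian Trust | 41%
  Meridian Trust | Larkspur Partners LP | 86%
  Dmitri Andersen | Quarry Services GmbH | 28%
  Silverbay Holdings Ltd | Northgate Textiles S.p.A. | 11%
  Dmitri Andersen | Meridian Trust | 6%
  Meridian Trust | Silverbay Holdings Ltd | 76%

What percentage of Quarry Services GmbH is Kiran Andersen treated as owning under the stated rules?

29.100176%

By parent–child attribution (R2), Kiran Andersen is treated as also owning Dmitri Andersen's interest in Meridian Trust, giving 41% + 6% = 47%.
By parent–child attribution (R2), Kiran Andersen is treated as owning Dmitri Andersen's 28% interest in Quarry Services GmbH.
Chain via Meridian Trust → Silverbay Holdings Ltd → Northgate Textiles S.p.A. (R3): 47% × 76% × 11% × 28% = 1.100176% of Quarry Services GmbH.
Direct interest in Quarry Services GmbH: 28%.
Aggregating (R1): 1.100176% + 28% = 29.100176%.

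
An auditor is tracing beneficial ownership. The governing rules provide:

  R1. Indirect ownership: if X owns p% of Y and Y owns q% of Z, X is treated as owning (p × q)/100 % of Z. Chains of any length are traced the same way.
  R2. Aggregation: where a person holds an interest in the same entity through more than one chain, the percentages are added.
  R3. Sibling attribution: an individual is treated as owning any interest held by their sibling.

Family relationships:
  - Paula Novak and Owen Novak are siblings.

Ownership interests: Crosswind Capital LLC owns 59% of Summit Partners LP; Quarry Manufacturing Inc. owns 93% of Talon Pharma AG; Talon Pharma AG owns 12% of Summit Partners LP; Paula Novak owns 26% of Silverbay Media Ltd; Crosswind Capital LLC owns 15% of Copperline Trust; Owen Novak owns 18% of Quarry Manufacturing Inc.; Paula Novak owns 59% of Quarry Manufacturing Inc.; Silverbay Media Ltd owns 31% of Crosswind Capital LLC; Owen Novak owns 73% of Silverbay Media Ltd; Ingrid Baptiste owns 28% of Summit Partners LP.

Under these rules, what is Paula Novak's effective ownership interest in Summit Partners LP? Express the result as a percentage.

By sibling attribution (R3), Paula Novak is treated as also owning Owen Novak's interest in Quarry Manufacturing Inc, giving 59% + 18% = 77%.
By sibling attribution (R3), Paula Novak is treated as also owning Owen Novak's interest in Silverbay Media Ltd, giving 26% + 73% = 99%.
Chain via Quarry Manufacturing Inc. → Talon Pharma AG (R1): 77% × 93% × 12% = 8.5932% of Summit Partners LP.
Chain via Silverbay Media Ltd → Crosswind Capital LLC (R1): 99% × 31% × 59% = 18.1071% of Summit Partners LP.
Aggregating (R2): 8.5932% + 18.1071% = 26.7003%.

26.7003%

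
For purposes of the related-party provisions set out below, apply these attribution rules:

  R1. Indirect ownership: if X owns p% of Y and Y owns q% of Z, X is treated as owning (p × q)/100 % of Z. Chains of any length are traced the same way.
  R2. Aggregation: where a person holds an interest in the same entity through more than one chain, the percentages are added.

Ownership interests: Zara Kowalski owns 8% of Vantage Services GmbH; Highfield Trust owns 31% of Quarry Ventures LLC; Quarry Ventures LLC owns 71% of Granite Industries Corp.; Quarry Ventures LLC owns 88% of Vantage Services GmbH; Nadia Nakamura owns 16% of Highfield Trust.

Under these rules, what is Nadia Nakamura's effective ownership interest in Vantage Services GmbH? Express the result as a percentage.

4.3648%

Chain via Highfield Trust → Quarry Ventures LLC (R1): 16% × 31% × 88% = 4.3648% of Vantage Services GmbH.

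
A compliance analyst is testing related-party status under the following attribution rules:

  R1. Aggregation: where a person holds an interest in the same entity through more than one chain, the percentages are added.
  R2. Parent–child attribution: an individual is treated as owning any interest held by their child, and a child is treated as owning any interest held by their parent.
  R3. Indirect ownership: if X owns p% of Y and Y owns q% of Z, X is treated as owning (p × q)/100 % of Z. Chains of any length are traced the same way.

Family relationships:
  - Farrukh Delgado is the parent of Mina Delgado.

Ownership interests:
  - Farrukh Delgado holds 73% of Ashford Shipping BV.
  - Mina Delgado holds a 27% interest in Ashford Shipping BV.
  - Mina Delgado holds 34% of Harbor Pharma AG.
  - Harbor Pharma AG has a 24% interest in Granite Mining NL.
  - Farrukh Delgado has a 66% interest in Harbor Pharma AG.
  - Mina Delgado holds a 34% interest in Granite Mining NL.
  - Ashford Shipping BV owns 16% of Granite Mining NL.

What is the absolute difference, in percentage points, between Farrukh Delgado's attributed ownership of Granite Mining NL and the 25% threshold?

49

By parent–child attribution (R2), Farrukh Delgado is treated as also owning Mina Delgado's interest in Ashford Shipping BV, giving 73% + 27% = 100%.
By parent–child attribution (R2), Farrukh Delgado is treated as also owning Mina Delgado's interest in Harbor Pharma AG, giving 66% + 34% = 100%.
By parent–child attribution (R2), Farrukh Delgado is treated as owning Mina Delgado's 34% interest in Granite Mining NL.
Chain via Ashford Shipping BV (R3): 100% × 16% = 16% of Granite Mining NL.
Chain via Harbor Pharma AG (R3): 100% × 24% = 24% of Granite Mining NL.
Direct interest in Granite Mining NL: 34%.
Aggregating (R1): 16% + 24% + 34% = 74%.
74% exceeds the 25% threshold by 49 percentage points.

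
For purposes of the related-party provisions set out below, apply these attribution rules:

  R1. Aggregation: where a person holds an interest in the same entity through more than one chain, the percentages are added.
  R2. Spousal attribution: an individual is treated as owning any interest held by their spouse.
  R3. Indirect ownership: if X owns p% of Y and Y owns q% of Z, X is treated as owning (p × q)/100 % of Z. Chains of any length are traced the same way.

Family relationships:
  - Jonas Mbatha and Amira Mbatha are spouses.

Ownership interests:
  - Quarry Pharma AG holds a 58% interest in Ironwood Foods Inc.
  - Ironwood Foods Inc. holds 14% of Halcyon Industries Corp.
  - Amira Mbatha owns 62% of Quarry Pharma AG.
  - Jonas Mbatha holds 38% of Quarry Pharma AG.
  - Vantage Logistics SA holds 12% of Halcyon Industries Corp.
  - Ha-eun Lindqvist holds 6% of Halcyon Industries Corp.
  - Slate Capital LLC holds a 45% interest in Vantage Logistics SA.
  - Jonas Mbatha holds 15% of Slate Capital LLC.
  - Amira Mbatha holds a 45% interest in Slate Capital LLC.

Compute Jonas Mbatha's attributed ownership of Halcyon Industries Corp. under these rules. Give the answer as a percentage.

11.36%

By spousal attribution (R2), Jonas Mbatha is treated as also owning Amira Mbatha's interest in Quarry Pharma AG, giving 38% + 62% = 100%.
By spousal attribution (R2), Jonas Mbatha is treated as also owning Amira Mbatha's interest in Slate Capital LLC, giving 15% + 45% = 60%.
Chain via Quarry Pharma AG → Ironwood Foods Inc. (R3): 100% × 58% × 14% = 8.12% of Halcyon Industries Corp.
Chain via Slate Capital LLC → Vantage Logistics SA (R3): 60% × 45% × 12% = 3.24% of Halcyon Industries Corp.
Aggregating (R1): 8.12% + 3.24% = 11.36%.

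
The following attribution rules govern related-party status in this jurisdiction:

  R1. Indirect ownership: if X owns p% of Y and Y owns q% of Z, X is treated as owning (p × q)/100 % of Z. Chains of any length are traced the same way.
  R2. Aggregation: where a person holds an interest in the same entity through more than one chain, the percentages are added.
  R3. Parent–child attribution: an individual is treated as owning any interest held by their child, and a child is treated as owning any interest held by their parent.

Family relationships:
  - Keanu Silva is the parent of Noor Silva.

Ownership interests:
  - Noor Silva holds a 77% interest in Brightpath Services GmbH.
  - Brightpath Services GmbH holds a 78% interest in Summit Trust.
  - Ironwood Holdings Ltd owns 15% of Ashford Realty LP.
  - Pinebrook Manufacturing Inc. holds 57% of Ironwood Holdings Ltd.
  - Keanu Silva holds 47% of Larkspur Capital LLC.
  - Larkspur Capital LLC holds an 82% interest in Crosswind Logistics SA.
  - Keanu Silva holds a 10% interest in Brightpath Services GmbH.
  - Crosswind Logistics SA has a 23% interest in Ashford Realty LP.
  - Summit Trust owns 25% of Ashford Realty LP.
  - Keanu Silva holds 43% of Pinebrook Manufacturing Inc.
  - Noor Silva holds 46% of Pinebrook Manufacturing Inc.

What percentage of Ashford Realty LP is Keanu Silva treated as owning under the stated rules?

33.4387%

By parent–child attribution (R3), Keanu Silva is treated as also owning Noor Silva's interest in Pinebrook Manufacturing Inc, giving 43% + 46% = 89%.
By parent–child attribution (R3), Keanu Silva is treated as also owning Noor Silva's interest in Brightpath Services GmbH, giving 10% + 77% = 87%.
Chain via Pinebrook Manufacturing Inc. → Ironwood Holdings Ltd (R1): 89% × 57% × 15% = 7.6095% of Ashford Realty LP.
Chain via Brightpath Services GmbH → Summit Trust (R1): 87% × 78% × 25% = 16.965% of Ashford Realty LP.
Chain via Larkspur Capital LLC → Crosswind Logistics SA (R1): 47% × 82% × 23% = 8.8642% of Ashford Realty LP.
Aggregating (R2): 7.6095% + 16.965% + 8.8642% = 33.4387%.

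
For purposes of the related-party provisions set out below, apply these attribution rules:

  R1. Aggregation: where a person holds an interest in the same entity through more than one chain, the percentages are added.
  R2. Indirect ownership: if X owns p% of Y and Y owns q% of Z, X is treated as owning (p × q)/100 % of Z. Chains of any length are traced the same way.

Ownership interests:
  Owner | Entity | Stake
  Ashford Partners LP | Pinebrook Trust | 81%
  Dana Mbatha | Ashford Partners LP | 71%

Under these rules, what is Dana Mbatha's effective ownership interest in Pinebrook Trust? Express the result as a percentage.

57.51%

Chain via Ashford Partners LP (R2): 71% × 81% = 57.51% of Pinebrook Trust.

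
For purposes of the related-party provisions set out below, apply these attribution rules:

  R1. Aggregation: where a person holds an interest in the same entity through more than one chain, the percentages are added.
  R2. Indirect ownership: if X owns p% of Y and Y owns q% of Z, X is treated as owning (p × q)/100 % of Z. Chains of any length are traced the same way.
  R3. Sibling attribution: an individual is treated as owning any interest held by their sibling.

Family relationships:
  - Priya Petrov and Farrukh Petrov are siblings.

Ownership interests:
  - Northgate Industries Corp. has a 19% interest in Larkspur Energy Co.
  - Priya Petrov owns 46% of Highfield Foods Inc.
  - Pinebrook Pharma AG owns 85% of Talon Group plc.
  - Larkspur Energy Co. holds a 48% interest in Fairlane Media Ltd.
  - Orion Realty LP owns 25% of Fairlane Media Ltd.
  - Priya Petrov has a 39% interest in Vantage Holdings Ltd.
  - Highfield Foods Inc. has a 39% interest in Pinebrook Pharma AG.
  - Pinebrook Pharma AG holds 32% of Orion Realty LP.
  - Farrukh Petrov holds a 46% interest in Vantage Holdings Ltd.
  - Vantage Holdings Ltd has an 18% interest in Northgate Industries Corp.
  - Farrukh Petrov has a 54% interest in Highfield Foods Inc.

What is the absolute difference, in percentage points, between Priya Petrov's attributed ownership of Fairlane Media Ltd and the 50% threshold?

By sibling attribution (R3), Priya Petrov is treated as also owning Farrukh Petrov's interest in Vantage Holdings Ltd, giving 39% + 46% = 85%.
By sibling attribution (R3), Priya Petrov is treated as also owning Farrukh Petrov's interest in Highfield Foods Inc, giving 46% + 54% = 100%.
Chain via Vantage Holdings Ltd → Northgate Industries Corp. → Larkspur Energy Co. (R2): 85% × 18% × 19% × 48% = 1.39536% of Fairlane Media Ltd.
Chain via Highfield Foods Inc. → Pinebrook Pharma AG → Orion Realty LP (R2): 100% × 39% × 32% × 25% = 3.12% of Fairlane Media Ltd.
Aggregating (R1): 1.39536% + 3.12% = 4.51536%.
4.51536% falls short of the 50% threshold by 45.48464 percentage points.

45.48464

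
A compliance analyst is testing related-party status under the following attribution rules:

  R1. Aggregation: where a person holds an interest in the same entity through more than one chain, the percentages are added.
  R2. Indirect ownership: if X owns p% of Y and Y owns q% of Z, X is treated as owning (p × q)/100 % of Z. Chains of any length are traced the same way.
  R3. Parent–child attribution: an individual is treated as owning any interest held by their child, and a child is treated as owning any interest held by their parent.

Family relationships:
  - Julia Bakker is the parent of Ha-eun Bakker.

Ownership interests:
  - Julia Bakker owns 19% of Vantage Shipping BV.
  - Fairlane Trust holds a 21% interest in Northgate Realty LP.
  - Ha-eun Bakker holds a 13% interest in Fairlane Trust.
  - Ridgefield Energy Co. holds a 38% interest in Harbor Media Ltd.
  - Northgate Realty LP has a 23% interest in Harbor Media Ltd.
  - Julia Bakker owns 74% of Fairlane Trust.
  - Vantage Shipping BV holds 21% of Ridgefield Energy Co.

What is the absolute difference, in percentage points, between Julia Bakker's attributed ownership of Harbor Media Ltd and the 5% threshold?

By parent–child attribution (R3), Julia Bakker is treated as also owning Ha-eun Bakker's interest in Fairlane Trust, giving 74% + 13% = 87%.
Chain via Vantage Shipping BV → Ridgefield Energy Co. (R2): 19% × 21% × 38% = 1.5162% of Harbor Media Ltd.
Chain via Fairlane Trust → Northgate Realty LP (R2): 87% × 21% × 23% = 4.2021% of Harbor Media Ltd.
Aggregating (R1): 1.5162% + 4.2021% = 5.7183%.
5.7183% exceeds the 5% threshold by 0.7183 percentage points.

0.7183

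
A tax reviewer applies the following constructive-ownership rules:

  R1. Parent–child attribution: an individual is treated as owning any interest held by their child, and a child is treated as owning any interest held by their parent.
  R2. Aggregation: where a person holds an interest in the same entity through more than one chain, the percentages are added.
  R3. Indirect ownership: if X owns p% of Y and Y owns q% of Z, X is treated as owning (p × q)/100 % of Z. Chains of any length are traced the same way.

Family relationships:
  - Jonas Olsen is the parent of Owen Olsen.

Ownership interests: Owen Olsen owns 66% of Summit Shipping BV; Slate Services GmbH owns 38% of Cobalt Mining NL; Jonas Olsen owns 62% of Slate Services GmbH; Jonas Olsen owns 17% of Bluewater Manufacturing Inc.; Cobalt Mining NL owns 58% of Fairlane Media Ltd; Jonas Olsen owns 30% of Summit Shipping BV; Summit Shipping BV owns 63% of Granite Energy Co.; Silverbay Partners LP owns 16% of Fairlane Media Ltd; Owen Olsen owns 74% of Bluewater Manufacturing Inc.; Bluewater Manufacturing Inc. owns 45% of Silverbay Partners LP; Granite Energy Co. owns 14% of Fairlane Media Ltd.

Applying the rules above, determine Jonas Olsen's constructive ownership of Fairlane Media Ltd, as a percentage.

28.684%

By parent–child attribution (R1), Jonas Olsen is treated as also owning Owen Olsen's interest in Summit Shipping BV, giving 30% + 66% = 96%.
By parent–child attribution (R1), Jonas Olsen is treated as also owning Owen Olsen's interest in Bluewater Manufacturing Inc, giving 17% + 74% = 91%.
Chain via Slate Services GmbH → Cobalt Mining NL (R3): 62% × 38% × 58% = 13.6648% of Fairlane Media Ltd.
Chain via Summit Shipping BV → Granite Energy Co. (R3): 96% × 63% × 14% = 8.4672% of Fairlane Media Ltd.
Chain via Bluewater Manufacturing Inc. → Silverbay Partners LP (R3): 91% × 45% × 16% = 6.552% of Fairlane Media Ltd.
Aggregating (R2): 13.6648% + 8.4672% + 6.552% = 28.684%.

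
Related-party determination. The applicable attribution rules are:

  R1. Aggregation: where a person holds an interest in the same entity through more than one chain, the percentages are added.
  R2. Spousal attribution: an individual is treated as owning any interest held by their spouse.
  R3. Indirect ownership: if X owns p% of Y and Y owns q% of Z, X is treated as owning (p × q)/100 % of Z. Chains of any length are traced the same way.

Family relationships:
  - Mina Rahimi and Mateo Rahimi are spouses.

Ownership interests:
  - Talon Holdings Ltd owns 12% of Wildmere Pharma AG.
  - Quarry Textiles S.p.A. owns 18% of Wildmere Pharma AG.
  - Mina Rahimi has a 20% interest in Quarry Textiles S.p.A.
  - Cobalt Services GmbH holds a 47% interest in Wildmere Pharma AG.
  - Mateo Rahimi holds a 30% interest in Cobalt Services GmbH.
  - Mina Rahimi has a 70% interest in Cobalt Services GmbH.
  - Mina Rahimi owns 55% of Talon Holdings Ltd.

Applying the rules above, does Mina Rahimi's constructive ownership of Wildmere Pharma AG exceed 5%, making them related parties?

Yes

By spousal attribution (R2), Mina Rahimi is treated as also owning Mateo Rahimi's interest in Cobalt Services GmbH, giving 70% + 30% = 100%.
Chain via Talon Holdings Ltd (R3): 55% × 12% = 6.6% of Wildmere Pharma AG.
Chain via Quarry Textiles S.p.A. (R3): 20% × 18% = 3.6% of Wildmere Pharma AG.
Chain via Cobalt Services GmbH (R3): 100% × 47% = 47% of Wildmere Pharma AG.
Aggregating (R1): 6.6% + 3.6% + 47% = 57.2%.
57.2% exceeds the 5% threshold, so Mina is a related party to Wildmere Pharma AG.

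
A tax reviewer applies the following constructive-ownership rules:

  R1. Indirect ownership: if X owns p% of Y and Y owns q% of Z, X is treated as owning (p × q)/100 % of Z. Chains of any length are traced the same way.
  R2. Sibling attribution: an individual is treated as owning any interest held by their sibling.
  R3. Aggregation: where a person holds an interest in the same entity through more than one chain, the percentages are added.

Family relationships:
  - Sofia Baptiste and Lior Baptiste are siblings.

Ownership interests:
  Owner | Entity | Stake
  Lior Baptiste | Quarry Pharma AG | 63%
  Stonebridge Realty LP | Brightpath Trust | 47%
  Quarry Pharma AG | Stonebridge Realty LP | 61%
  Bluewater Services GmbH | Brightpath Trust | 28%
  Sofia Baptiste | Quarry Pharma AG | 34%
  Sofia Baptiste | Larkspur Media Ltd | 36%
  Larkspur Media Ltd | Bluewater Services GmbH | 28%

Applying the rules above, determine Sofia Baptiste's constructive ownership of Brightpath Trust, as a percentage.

30.6323%

By sibling attribution (R2), Sofia Baptiste is treated as also owning Lior Baptiste's interest in Quarry Pharma AG, giving 34% + 63% = 97%.
Chain via Larkspur Media Ltd → Bluewater Services GmbH (R1): 36% × 28% × 28% = 2.8224% of Brightpath Trust.
Chain via Quarry Pharma AG → Stonebridge Realty LP (R1): 97% × 61% × 47% = 27.8099% of Brightpath Trust.
Aggregating (R3): 2.8224% + 27.8099% = 30.6323%.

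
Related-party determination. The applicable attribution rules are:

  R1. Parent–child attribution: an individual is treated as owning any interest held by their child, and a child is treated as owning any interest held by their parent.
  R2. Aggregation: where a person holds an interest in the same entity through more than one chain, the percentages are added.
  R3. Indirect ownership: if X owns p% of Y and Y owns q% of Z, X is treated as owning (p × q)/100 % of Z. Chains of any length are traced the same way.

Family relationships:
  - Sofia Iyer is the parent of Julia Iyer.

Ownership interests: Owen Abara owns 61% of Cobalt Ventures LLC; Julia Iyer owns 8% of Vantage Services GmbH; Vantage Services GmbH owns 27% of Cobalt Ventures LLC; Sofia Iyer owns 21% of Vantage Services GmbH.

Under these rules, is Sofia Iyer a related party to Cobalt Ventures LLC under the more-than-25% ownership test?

By parent–child attribution (R1), Sofia Iyer is treated as also owning Julia Iyer's interest in Vantage Services GmbH, giving 21% + 8% = 29%.
Chain via Vantage Services GmbH (R3): 29% × 27% = 7.83% of Cobalt Ventures LLC.
7.83% does not exceed the 25% threshold, so Sofia is not a related party to Cobalt Ventures LLC.

No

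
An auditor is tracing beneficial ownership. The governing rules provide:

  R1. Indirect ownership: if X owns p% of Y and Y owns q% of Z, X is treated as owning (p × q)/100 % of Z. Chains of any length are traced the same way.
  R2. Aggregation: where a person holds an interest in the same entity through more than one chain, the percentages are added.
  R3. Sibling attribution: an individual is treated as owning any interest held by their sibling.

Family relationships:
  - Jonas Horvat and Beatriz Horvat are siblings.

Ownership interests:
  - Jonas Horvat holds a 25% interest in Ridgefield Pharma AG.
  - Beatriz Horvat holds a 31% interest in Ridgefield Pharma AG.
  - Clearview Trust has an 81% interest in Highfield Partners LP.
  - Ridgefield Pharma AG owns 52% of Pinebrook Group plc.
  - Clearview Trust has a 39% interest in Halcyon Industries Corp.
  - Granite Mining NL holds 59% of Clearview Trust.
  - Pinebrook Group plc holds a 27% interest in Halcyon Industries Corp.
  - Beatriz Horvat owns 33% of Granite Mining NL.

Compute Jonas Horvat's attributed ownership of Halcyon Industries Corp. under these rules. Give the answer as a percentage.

By sibling attribution (R3), Jonas Horvat is treated as also owning Beatriz Horvat's interest in Ridgefield Pharma AG, giving 25% + 31% = 56%.
By sibling attribution (R3), Jonas Horvat is treated as owning Beatriz Horvat's 33% interest in Granite Mining NL.
Chain via Ridgefield Pharma AG → Pinebrook Group plc (R1): 56% × 52% × 27% = 7.8624% of Halcyon Industries Corp.
Chain via Granite Mining NL → Clearview Trust (R1): 33% × 59% × 39% = 7.5933% of Halcyon Industries Corp.
Aggregating (R2): 7.8624% + 7.5933% = 15.4557%.

15.4557%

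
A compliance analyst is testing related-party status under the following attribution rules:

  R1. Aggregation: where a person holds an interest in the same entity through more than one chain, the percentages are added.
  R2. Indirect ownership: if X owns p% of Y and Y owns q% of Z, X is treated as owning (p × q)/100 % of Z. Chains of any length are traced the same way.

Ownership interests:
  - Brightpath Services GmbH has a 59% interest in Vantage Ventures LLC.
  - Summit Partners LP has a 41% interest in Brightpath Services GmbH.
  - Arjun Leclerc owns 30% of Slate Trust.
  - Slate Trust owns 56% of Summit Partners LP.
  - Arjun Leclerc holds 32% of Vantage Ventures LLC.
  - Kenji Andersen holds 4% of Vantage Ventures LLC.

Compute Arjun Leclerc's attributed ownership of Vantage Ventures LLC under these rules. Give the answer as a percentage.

36.06392%

Chain via Slate Trust → Summit Partners LP → Brightpath Services GmbH (R2): 30% × 56% × 41% × 59% = 4.06392% of Vantage Ventures LLC.
Direct interest in Vantage Ventures LLC: 32%.
Aggregating (R1): 4.06392% + 32% = 36.06392%.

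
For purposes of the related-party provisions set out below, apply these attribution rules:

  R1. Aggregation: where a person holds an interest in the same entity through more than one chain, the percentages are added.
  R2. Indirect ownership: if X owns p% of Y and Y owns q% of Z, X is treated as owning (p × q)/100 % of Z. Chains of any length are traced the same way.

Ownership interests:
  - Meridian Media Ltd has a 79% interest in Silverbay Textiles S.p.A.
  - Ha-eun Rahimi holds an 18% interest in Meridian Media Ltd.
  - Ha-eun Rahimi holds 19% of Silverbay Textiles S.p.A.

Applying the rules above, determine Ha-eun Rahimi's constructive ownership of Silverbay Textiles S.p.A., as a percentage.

33.22%

Chain via Meridian Media Ltd (R2): 18% × 79% = 14.22% of Silverbay Textiles S.p.A.
Direct interest in Silverbay Textiles S.p.A: 19%.
Aggregating (R1): 14.22% + 19% = 33.22%.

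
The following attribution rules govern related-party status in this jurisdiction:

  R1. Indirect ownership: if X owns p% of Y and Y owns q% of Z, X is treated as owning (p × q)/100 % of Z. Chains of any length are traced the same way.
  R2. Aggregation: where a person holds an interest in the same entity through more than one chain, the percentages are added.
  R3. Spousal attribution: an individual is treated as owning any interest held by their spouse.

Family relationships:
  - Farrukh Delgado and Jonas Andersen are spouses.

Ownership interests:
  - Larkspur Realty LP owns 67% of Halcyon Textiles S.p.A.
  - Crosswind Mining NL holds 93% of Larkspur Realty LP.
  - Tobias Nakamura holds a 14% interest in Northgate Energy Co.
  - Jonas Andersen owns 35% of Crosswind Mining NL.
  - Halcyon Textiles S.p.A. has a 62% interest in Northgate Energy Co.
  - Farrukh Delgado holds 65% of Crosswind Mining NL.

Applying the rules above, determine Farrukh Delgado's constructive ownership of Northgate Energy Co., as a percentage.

By spousal attribution (R3), Farrukh Delgado is treated as also owning Jonas Andersen's interest in Crosswind Mining NL, giving 65% + 35% = 100%.
Chain via Crosswind Mining NL → Larkspur Realty LP → Halcyon Textiles S.p.A. (R1): 100% × 93% × 67% × 62% = 38.6322% of Northgate Energy Co.

38.6322%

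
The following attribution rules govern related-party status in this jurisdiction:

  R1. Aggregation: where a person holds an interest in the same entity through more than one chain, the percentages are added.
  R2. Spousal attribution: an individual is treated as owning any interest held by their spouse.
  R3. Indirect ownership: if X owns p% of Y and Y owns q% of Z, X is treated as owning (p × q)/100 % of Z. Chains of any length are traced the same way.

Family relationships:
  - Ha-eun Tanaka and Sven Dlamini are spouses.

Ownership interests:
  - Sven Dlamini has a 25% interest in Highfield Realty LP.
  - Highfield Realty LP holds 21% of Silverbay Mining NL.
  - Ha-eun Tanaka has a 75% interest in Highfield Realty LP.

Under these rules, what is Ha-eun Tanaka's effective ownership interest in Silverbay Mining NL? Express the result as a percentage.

By spousal attribution (R2), Ha-eun Tanaka is treated as also owning Sven Dlamini's interest in Highfield Realty LP, giving 75% + 25% = 100%.
Chain via Highfield Realty LP (R3): 100% × 21% = 21% of Silverbay Mining NL.

21%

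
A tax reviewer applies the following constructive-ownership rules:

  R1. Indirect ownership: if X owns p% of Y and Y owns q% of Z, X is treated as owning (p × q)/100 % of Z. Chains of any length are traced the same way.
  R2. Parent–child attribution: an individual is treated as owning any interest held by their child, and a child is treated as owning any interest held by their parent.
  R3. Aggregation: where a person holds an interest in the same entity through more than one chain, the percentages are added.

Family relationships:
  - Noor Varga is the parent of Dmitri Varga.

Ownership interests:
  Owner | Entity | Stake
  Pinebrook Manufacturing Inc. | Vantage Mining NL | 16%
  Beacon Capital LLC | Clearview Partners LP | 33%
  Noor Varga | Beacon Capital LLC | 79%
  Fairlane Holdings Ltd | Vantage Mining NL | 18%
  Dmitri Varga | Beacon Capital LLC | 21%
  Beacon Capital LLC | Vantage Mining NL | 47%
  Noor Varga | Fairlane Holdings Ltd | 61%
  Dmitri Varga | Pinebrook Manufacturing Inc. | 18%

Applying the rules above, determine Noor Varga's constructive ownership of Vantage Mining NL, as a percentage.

By parent–child attribution (R2), Noor Varga is treated as also owning Dmitri Varga's interest in Beacon Capital LLC, giving 79% + 21% = 100%.
By parent–child attribution (R2), Noor Varga is treated as owning Dmitri Varga's 18% interest in Pinebrook Manufacturing Inc.
Chain via Beacon Capital LLC (R1): 100% × 47% = 47% of Vantage Mining NL.
Chain via Fairlane Holdings Ltd (R1): 61% × 18% = 10.98% of Vantage Mining NL.
Chain via Pinebrook Manufacturing Inc. (R1): 18% × 16% = 2.88% of Vantage Mining NL.
Aggregating (R3): 47% + 10.98% + 2.88% = 60.86%.

60.86%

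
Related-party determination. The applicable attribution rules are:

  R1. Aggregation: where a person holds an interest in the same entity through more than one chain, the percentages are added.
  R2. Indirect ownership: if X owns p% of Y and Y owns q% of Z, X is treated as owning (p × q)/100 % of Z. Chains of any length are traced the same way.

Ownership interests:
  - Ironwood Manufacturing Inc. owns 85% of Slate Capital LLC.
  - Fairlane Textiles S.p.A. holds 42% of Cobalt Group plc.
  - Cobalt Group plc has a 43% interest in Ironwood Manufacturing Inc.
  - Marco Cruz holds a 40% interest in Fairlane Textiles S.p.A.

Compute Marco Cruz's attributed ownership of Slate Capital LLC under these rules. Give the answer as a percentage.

6.1404%

Chain via Fairlane Textiles S.p.A. → Cobalt Group plc → Ironwood Manufacturing Inc. (R2): 40% × 42% × 43% × 85% = 6.1404% of Slate Capital LLC.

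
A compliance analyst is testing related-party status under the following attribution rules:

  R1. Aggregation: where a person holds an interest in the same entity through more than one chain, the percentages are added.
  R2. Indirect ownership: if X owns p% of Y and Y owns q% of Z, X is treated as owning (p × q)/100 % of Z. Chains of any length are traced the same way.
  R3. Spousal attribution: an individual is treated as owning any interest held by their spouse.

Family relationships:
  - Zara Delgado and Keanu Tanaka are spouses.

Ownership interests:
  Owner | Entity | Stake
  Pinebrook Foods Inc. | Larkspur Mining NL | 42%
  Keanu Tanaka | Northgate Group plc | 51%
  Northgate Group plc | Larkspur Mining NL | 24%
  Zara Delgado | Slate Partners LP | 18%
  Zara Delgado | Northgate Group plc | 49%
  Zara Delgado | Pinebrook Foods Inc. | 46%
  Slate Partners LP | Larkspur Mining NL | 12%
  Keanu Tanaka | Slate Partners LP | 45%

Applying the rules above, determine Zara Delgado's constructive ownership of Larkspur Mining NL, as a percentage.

By spousal attribution (R3), Zara Delgado is treated as also owning Keanu Tanaka's interest in Northgate Group plc, giving 49% + 51% = 100%.
By spousal attribution (R3), Zara Delgado is treated as also owning Keanu Tanaka's interest in Slate Partners LP, giving 18% + 45% = 63%.
Chain via Northgate Group plc (R2): 100% × 24% = 24% of Larkspur Mining NL.
Chain via Slate Partners LP (R2): 63% × 12% = 7.56% of Larkspur Mining NL.
Chain via Pinebrook Foods Inc. (R2): 46% × 42% = 19.32% of Larkspur Mining NL.
Aggregating (R1): 24% + 7.56% + 19.32% = 50.88%.

50.88%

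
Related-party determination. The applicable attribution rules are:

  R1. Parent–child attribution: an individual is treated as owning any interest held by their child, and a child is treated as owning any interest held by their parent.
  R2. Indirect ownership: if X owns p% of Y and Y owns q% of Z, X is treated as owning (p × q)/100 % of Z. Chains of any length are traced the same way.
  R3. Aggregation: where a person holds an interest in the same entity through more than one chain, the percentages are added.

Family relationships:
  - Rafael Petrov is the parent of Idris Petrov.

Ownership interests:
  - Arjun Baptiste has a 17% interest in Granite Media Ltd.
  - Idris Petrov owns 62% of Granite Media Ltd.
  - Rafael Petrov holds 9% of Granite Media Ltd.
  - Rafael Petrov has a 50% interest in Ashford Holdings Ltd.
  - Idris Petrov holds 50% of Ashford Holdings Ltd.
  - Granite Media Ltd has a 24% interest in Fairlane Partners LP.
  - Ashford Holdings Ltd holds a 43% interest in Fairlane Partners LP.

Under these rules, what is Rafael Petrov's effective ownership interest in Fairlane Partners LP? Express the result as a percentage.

By parent–child attribution (R1), Rafael Petrov is treated as also owning Idris Petrov's interest in Granite Media Ltd, giving 9% + 62% = 71%.
By parent–child attribution (R1), Rafael Petrov is treated as also owning Idris Petrov's interest in Ashford Holdings Ltd, giving 50% + 50% = 100%.
Chain via Granite Media Ltd (R2): 71% × 24% = 17.04% of Fairlane Partners LP.
Chain via Ashford Holdings Ltd (R2): 100% × 43% = 43% of Fairlane Partners LP.
Aggregating (R3): 17.04% + 43% = 60.04%.

60.04%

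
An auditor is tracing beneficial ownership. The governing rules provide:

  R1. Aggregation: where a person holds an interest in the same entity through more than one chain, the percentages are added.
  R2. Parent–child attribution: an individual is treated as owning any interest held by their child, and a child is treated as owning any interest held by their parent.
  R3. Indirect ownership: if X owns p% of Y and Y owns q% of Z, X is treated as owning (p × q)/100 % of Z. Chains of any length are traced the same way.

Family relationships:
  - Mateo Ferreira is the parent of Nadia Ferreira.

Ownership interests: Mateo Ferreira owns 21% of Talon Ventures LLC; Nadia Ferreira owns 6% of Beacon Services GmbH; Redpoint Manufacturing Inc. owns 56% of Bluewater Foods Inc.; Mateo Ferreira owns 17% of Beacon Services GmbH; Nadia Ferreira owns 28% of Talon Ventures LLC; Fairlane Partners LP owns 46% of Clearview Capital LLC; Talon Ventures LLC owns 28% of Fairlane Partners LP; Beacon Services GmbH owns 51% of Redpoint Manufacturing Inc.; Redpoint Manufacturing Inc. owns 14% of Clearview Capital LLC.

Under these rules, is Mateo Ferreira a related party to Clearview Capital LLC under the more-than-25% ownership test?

No

By parent–child attribution (R2), Mateo Ferreira is treated as also owning Nadia Ferreira's interest in Talon Ventures LLC, giving 21% + 28% = 49%.
By parent–child attribution (R2), Mateo Ferreira is treated as also owning Nadia Ferreira's interest in Beacon Services GmbH, giving 17% + 6% = 23%.
Chain via Talon Ventures LLC → Fairlane Partners LP (R3): 49% × 28% × 46% = 6.3112% of Clearview Capital LLC.
Chain via Beacon Services GmbH → Redpoint Manufacturing Inc. (R3): 23% × 51% × 14% = 1.6422% of Clearview Capital LLC.
Aggregating (R1): 6.3112% + 1.6422% = 7.9534%.
7.9534% does not exceed the 25% threshold, so Mateo is not a related party to Clearview Capital LLC.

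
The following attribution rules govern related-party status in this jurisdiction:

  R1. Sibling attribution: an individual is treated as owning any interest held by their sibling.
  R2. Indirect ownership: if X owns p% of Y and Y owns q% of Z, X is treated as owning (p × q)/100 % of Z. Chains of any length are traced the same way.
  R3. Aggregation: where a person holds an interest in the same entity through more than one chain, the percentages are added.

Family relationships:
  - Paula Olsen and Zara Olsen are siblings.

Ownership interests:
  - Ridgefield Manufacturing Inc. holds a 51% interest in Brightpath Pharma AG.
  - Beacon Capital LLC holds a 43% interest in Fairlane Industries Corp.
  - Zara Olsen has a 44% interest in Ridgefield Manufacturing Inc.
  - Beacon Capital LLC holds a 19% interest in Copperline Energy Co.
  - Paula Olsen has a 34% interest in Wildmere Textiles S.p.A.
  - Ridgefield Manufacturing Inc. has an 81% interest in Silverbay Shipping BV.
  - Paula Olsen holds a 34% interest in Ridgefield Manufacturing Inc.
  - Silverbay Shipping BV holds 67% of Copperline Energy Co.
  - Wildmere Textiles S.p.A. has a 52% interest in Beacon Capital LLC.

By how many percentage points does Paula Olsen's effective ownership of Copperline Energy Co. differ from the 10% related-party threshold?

By sibling attribution (R1), Paula Olsen is treated as also owning Zara Olsen's interest in Ridgefield Manufacturing Inc, giving 34% + 44% = 78%.
Chain via Ridgefield Manufacturing Inc. → Silverbay Shipping BV (R2): 78% × 81% × 67% = 42.3306% of Copperline Energy Co.
Chain via Wildmere Textiles S.p.A. → Beacon Capital LLC (R2): 34% × 52% × 19% = 3.3592% of Copperline Energy Co.
Aggregating (R3): 42.3306% + 3.3592% = 45.6898%.
45.6898% exceeds the 10% threshold by 35.6898 percentage points.

35.6898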